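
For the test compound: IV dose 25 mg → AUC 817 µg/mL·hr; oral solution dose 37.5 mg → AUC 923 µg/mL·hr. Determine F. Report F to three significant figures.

F = 0.753

F = (AUC_ev / D_ev) / (AUC_iv / D_iv)
  = (923/37.5) / (817/25)
  = 24.6133 / 32.68 = 0.7532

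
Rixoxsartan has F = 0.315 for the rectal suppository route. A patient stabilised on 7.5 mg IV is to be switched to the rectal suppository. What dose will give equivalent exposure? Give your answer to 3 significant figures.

For equal systemic exposure: F × D_ev = D_iv
D_ev = D_iv / F = 7.5 / 0.315 = 23.8095 mg

D_rectal = 23.8 mg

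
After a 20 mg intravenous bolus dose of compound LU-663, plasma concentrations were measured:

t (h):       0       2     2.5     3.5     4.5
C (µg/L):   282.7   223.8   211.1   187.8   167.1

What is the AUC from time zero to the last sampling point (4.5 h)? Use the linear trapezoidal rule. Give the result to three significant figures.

AUC = 992 µg/L·h

Trapezoidal AUC_0→4.5:
  [0→2]: (282.7+223.8)/2 × 2 = 506.5
  [2→2.5]: (223.8+211.1)/2 × 0.5 = 108.725
  [2.5→3.5]: (211.1+187.8)/2 × 1 = 199.45
  [3.5→4.5]: (187.8+167.1)/2 × 1 = 177.45
  Sum = 992.125 µg/L·h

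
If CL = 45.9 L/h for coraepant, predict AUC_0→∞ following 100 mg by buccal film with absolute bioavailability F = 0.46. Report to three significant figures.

AUC_0→∞ = F × Dose / CL
        = 0.46 × 100 / 45.9 = 1.00218 mg/L·h

AUC = 1.00 mg/L·h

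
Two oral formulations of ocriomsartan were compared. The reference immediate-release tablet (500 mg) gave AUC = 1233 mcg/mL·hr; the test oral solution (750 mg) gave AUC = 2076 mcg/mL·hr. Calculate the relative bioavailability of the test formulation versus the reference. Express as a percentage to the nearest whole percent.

F_rel = 112%

F_rel = (AUC_test/D_test) / (AUC_ref/D_ref)
      = (2076/750) / (1233/500)
      = 2.768 / 2.466 = 1.1225 = 112.25%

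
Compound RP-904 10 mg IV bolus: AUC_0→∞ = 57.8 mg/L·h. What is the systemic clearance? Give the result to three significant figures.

CL = Dose_iv / AUC_0→∞
   = 10 / 57.8 = 0.17301 L/h

CL = 0.173 L/h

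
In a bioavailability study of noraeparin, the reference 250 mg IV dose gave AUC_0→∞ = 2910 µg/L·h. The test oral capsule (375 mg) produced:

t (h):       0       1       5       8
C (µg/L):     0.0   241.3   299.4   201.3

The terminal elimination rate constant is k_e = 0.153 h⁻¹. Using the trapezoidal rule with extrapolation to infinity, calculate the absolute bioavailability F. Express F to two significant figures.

F = 0.75

Trapezoidal AUC_0→8 (oral capsule):
  [0→1]: (0.0+241.3)/2 × 1 = 120.65
  [1→5]: (241.3+299.4)/2 × 4 = 1081.4
  [5→8]: (299.4+201.3)/2 × 3 = 751.05
  Sum = 1953.1 µg/L·h
Tail: C_last/k_e = 201.3/0.153 = 1315.686
AUC_0→∞ (oral capsule) = 1953.1 + 1315.686 = 3268.786 µg/L·h
F = (AUC_ev/D_ev)/(AUC_iv/D_iv) = (3268.786/375)/(2910/250) = 8.71676/11.64 = 0.7489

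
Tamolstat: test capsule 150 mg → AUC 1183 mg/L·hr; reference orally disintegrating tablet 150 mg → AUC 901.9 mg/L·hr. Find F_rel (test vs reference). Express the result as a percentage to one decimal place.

F_rel = 131.2%

F_rel = (AUC_test/D_test) / (AUC_ref/D_ref)
      = (1183/150) / (901.9/150)
      = 7.88667 / 6.01267 = 1.3117 = 131.17%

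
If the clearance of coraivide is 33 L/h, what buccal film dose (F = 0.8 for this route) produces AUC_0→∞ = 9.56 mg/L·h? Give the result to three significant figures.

Dose = CL × AUC_0→∞ / F
     = 33 × 9.56 / 0.8 = 394.35 mg

Dose = 394 mg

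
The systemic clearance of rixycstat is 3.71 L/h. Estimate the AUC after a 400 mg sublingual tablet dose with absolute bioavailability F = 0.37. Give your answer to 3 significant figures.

AUC = 39.9 mg/L·h

AUC_0→∞ = F × Dose / CL
        = 0.37 × 400 / 3.71 = 39.8922 mg/L·h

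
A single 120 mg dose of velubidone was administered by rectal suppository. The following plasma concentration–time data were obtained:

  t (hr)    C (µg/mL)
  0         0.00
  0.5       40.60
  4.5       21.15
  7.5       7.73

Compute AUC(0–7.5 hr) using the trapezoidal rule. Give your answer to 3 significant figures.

Trapezoidal AUC_0→7.5:
  [0→0.5]: (0.00+40.60)/2 × 0.5 = 10.15
  [0.5→4.5]: (40.60+21.15)/2 × 4 = 123.5
  [4.5→7.5]: (21.15+7.73)/2 × 3 = 43.32
  Sum = 176.97 µg/mL·hr

AUC = 177 µg/mL·hr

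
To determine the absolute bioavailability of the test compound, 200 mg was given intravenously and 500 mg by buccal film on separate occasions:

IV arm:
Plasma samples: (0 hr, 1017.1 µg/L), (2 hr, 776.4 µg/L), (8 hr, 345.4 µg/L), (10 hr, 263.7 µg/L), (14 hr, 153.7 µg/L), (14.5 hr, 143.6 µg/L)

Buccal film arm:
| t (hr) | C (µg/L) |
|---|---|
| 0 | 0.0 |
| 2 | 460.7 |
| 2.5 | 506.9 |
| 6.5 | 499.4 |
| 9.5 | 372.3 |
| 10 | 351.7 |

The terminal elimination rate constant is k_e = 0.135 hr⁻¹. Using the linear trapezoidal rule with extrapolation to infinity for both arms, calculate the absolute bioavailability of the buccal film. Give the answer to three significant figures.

F = 0.352

Trapezoidal AUC_0→14.5 (IV):
  [0→2]: (1017.1+776.4)/2 × 2 = 1793.5
  [2→8]: (776.4+345.4)/2 × 6 = 3365.4
  [8→10]: (345.4+263.7)/2 × 2 = 609.1
  [10→14]: (263.7+153.7)/2 × 4 = 834.8
  [14→14.5]: (153.7+143.6)/2 × 0.5 = 74.325
  Sum = 6677.125 µg/L·hr
IV tail: 143.6/0.135 = 1063.704; AUC_iv,0→∞ = 6677.125 + 1063.704 = 7740.829 µg/L·hr
Trapezoidal AUC_0→10 (buccal film):
  [0→2]: (0.0+460.7)/2 × 2 = 460.7
  [2→2.5]: (460.7+506.9)/2 × 0.5 = 241.9
  [2.5→6.5]: (506.9+499.4)/2 × 4 = 2012.6
  [6.5→9.5]: (499.4+372.3)/2 × 3 = 1307.55
  [9.5→10]: (372.3+351.7)/2 × 0.5 = 181.0
  Sum = 4203.75 µg/L·hr
buccal film tail: 351.7/0.135 = 2605.185; AUC_ev,0→∞ = 4203.75 + 2605.185 = 6808.935 µg/L·hr
F = (AUC_ev/D_ev)/(AUC_iv/D_iv) = (6808.935/500)/(7740.829/200) = 13.61787/38.704145 = 0.3518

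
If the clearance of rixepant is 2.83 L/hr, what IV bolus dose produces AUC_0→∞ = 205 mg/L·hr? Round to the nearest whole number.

Dose = 580 mg

Dose_iv = CL × AUC_0→∞
     = 2.83 × 205 = 580.15 mg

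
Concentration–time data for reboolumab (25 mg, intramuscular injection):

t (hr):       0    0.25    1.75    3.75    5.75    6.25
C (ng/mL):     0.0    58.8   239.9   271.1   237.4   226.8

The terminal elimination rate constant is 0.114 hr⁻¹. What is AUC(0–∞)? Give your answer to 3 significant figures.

AUC = 3360 ng/mL·hr

Trapezoidal AUC_0→6.25:
  [0→0.25]: (0.0+58.8)/2 × 0.25 = 7.35
  [0.25→1.75]: (58.8+239.9)/2 × 1.5 = 224.025
  [1.75→3.75]: (239.9+271.1)/2 × 2 = 511.0
  [3.75→5.75]: (271.1+237.4)/2 × 2 = 508.5
  [5.75→6.25]: (237.4+226.8)/2 × 0.5 = 116.05
  Sum = 1366.925 ng/mL·hr
Extrapolated tail: C_last / k_e = 226.8 / 0.114 = 1989.474
AUC_0→∞ = 1366.925 + 1989.474 = 3356.399 ng/mL·hr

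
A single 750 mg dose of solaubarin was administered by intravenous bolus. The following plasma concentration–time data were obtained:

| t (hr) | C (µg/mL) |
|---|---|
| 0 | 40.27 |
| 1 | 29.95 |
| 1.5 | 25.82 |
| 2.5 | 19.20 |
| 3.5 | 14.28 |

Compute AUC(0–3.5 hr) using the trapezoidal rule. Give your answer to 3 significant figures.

AUC = 88.3 µg/mL·hr

Trapezoidal AUC_0→3.5:
  [0→1]: (40.27+29.95)/2 × 1 = 35.11
  [1→1.5]: (29.95+25.82)/2 × 0.5 = 13.9425
  [1.5→2.5]: (25.82+19.20)/2 × 1 = 22.51
  [2.5→3.5]: (19.20+14.28)/2 × 1 = 16.74
  Sum = 88.3025 µg/mL·hr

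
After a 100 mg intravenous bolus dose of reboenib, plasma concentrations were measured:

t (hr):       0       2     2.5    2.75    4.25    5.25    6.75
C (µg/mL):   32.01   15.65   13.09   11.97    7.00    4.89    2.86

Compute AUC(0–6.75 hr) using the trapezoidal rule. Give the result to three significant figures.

AUC = 84.0 µg/mL·hr

Trapezoidal AUC_0→6.75:
  [0→2]: (32.01+15.65)/2 × 2 = 47.66
  [2→2.5]: (15.65+13.09)/2 × 0.5 = 7.185
  [2.5→2.75]: (13.09+11.97)/2 × 0.25 = 3.1325
  [2.75→4.25]: (11.97+7.00)/2 × 1.5 = 14.2275
  [4.25→5.25]: (7.00+4.89)/2 × 1 = 5.945
  [5.25→6.75]: (4.89+2.86)/2 × 1.5 = 5.8125
  Sum = 83.9625 µg/mL·hr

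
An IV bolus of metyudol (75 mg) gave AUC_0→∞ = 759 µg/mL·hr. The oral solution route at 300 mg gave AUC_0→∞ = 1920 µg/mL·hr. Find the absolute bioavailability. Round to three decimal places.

F = (AUC_ev / D_ev) / (AUC_iv / D_iv)
  = (1920/300) / (759/75)
  = 6.4 / 10.12 = 0.6324

F = 0.632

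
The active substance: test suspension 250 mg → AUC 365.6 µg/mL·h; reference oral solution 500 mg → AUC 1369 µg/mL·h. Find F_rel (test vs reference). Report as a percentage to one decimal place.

F_rel = 53.4%

F_rel = (AUC_test/D_test) / (AUC_ref/D_ref)
      = (365.6/250) / (1369/500)
      = 1.4624 / 2.738 = 0.5341 = 53.41%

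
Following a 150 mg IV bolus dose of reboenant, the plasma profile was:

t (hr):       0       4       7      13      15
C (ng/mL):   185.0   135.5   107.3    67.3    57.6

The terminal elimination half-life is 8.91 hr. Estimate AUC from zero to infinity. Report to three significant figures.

AUC = 2390 ng/mL·hr

Trapezoidal AUC_0→15:
  [0→4]: (185.0+135.5)/2 × 4 = 641.0
  [4→7]: (135.5+107.3)/2 × 3 = 364.2
  [7→13]: (107.3+67.3)/2 × 6 = 523.8
  [13→15]: (67.3+57.6)/2 × 2 = 124.9
  Sum = 1653.9 ng/mL·hr
k_e = ln2 / t½ = 0.693147 / 8.91 = 0.0778 hr^-1
Extrapolated tail: C_last / k_e = 57.6 / 0.0778 = 740.360
AUC_0→∞ = 1653.9 + 740.360 = 2394.26 ng/mL·hr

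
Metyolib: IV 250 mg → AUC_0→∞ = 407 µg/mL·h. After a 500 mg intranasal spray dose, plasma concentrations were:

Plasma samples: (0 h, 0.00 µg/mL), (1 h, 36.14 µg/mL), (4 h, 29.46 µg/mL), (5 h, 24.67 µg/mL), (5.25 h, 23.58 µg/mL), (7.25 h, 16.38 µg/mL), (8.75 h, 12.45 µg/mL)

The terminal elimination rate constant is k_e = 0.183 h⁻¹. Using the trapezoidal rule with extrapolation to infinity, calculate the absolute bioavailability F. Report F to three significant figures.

F = 0.343

Trapezoidal AUC_0→8.75 (intranasal spray):
  [0→1]: (0.00+36.14)/2 × 1 = 18.07
  [1→4]: (36.14+29.46)/2 × 3 = 98.4
  [4→5]: (29.46+24.67)/2 × 1 = 27.065
  [5→5.25]: (24.67+23.58)/2 × 0.25 = 6.03125
  [5.25→7.25]: (23.58+16.38)/2 × 2 = 39.96
  [7.25→8.75]: (16.38+12.45)/2 × 1.5 = 21.6225
  Sum = 211.14875 µg/mL·h
Tail: C_last/k_e = 12.45/0.183 = 68.033
AUC_0→∞ (intranasal spray) = 211.14875 + 68.033 = 279.18175 µg/mL·h
F = (AUC_ev/D_ev)/(AUC_iv/D_iv) = (279.18175/500)/(407/250) = 0.5583635/1.628 = 0.3430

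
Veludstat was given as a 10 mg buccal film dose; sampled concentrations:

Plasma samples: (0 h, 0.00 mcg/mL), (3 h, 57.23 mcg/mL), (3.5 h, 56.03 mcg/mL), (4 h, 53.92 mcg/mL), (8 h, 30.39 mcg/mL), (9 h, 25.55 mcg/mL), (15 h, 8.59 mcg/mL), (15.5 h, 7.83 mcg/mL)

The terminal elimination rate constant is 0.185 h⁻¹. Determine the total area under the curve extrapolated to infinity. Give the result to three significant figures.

AUC = 487 mcg/mL·h

Trapezoidal AUC_0→15.5:
  [0→3]: (0.00+57.23)/2 × 3 = 85.845
  [3→3.5]: (57.23+56.03)/2 × 0.5 = 28.315
  [3.5→4]: (56.03+53.92)/2 × 0.5 = 27.4875
  [4→8]: (53.92+30.39)/2 × 4 = 168.62
  [8→9]: (30.39+25.55)/2 × 1 = 27.97
  [9→15]: (25.55+8.59)/2 × 6 = 102.42
  [15→15.5]: (8.59+7.83)/2 × 0.5 = 4.105
  Sum = 444.7625 mcg/mL·h
Extrapolated tail: C_last / k_e = 7.83 / 0.185 = 42.324
AUC_0→∞ = 444.7625 + 42.324 = 487.0865 mcg/mL·h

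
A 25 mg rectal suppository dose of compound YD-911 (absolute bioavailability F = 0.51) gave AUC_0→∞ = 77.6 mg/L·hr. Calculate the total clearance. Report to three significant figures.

CL = F × Dose / AUC_0→∞
   = 0.51 × 25 / 77.6 = 0.164304 L/hr

CL = 0.164 L/hr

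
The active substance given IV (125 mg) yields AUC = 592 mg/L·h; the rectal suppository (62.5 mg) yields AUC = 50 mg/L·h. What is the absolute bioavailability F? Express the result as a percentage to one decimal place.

F = 16.9%

F = (AUC_ev / D_ev) / (AUC_iv / D_iv)
  = (50/62.5) / (592/125)
  = 0.8 / 4.736 = 0.1689
  = 16.89%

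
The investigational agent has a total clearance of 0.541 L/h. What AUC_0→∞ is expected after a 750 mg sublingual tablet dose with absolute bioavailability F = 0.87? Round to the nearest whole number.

AUC_0→∞ = F × Dose / CL
        = 0.87 × 750 / 0.541 = 1206.1 mg/L·h

AUC = 1206 mg/L·h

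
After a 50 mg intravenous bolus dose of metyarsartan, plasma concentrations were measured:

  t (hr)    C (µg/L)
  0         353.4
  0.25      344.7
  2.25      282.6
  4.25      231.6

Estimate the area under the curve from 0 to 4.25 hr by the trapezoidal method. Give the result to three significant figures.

Trapezoidal AUC_0→4.25:
  [0→0.25]: (353.4+344.7)/2 × 0.25 = 87.2625
  [0.25→2.25]: (344.7+282.6)/2 × 2 = 627.3
  [2.25→4.25]: (282.6+231.6)/2 × 2 = 514.2
  Sum = 1228.7625 µg/L·hr

AUC = 1230 µg/L·hr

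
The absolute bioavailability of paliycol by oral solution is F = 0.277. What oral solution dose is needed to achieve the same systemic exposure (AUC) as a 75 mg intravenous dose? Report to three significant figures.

For equal systemic exposure: F × D_ev = D_iv
D_ev = D_iv / F = 75 / 0.277 = 270.758 mg

D_oral = 271 mg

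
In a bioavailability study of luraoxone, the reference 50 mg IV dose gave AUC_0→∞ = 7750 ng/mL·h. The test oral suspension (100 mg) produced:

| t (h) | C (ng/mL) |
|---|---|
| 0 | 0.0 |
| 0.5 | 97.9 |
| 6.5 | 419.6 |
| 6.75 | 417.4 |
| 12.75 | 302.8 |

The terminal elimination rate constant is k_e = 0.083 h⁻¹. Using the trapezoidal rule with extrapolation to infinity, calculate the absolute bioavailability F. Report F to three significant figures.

F = 0.483

Trapezoidal AUC_0→12.75 (oral suspension):
  [0→0.5]: (0.0+97.9)/2 × 0.5 = 24.475
  [0.5→6.5]: (97.9+419.6)/2 × 6 = 1552.5
  [6.5→6.75]: (419.6+417.4)/2 × 0.25 = 104.625
  [6.75→12.75]: (417.4+302.8)/2 × 6 = 2160.6
  Sum = 3842.2 ng/mL·h
Tail: C_last/k_e = 302.8/0.083 = 3648.193
AUC_0→∞ (oral suspension) = 3842.2 + 3648.193 = 7490.393 ng/mL·h
F = (AUC_ev/D_ev)/(AUC_iv/D_iv) = (7490.393/100)/(7750/50) = 74.90393/155 = 0.4833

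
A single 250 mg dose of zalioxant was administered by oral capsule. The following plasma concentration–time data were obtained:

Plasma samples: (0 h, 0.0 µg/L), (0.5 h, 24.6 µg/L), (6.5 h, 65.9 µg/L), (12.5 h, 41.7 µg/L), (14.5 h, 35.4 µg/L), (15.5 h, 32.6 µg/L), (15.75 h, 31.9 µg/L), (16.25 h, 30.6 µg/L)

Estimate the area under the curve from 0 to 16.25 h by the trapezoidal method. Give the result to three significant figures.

AUC = 735 µg/L·h

Trapezoidal AUC_0→16.25:
  [0→0.5]: (0.0+24.6)/2 × 0.5 = 6.15
  [0.5→6.5]: (24.6+65.9)/2 × 6 = 271.5
  [6.5→12.5]: (65.9+41.7)/2 × 6 = 322.8
  [12.5→14.5]: (41.7+35.4)/2 × 2 = 77.1
  [14.5→15.5]: (35.4+32.6)/2 × 1 = 34.0
  [15.5→15.75]: (32.6+31.9)/2 × 0.25 = 8.0625
  [15.75→16.25]: (31.9+30.6)/2 × 0.5 = 15.625
  Sum = 735.2375 µg/L·h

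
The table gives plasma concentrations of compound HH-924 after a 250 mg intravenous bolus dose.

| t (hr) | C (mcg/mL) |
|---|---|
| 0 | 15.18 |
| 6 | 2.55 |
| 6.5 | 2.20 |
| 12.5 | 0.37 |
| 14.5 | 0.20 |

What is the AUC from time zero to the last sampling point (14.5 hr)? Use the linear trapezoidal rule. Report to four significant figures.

Trapezoidal AUC_0→14.5:
  [0→6]: (15.18+2.55)/2 × 6 = 53.19
  [6→6.5]: (2.55+2.20)/2 × 0.5 = 1.1875
  [6.5→12.5]: (2.20+0.37)/2 × 6 = 7.71
  [12.5→14.5]: (0.37+0.20)/2 × 2 = 0.57
  Sum = 62.6575 mcg/mL·hr

AUC = 62.66 mcg/mL·hr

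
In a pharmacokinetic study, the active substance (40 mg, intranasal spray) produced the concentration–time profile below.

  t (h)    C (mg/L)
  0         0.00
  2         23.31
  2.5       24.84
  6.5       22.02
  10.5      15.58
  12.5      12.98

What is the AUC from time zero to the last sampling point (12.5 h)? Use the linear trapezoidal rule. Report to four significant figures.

AUC = 232.8 mg/L·h

Trapezoidal AUC_0→12.5:
  [0→2]: (0.00+23.31)/2 × 2 = 23.31
  [2→2.5]: (23.31+24.84)/2 × 0.5 = 12.0375
  [2.5→6.5]: (24.84+22.02)/2 × 4 = 93.72
  [6.5→10.5]: (22.02+15.58)/2 × 4 = 75.2
  [10.5→12.5]: (15.58+12.98)/2 × 2 = 28.56
  Sum = 232.8275 mg/L·h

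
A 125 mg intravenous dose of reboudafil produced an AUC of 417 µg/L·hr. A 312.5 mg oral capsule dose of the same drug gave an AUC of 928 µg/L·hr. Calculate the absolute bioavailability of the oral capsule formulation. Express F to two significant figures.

F = 0.89

F = (AUC_ev / D_ev) / (AUC_iv / D_iv)
  = (928/312.5) / (417/125)
  = 2.9696 / 3.336 = 0.8902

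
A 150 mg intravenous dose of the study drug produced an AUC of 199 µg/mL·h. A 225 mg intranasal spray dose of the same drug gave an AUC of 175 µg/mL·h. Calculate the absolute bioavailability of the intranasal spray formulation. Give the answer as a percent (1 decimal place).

F = 58.6%

F = (AUC_ev / D_ev) / (AUC_iv / D_iv)
  = (175/225) / (199/150)
  = 0.777778 / 1.32667 = 0.5863
  = 58.63%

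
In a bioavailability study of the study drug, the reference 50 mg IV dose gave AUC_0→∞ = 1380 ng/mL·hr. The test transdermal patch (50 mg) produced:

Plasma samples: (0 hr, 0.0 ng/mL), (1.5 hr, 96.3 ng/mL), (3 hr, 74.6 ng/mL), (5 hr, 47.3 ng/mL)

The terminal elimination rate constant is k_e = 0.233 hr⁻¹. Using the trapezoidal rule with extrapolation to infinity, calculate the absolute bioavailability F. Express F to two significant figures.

F = 0.38

Trapezoidal AUC_0→5 (transdermal patch):
  [0→1.5]: (0.0+96.3)/2 × 1.5 = 72.225
  [1.5→3]: (96.3+74.6)/2 × 1.5 = 128.175
  [3→5]: (74.6+47.3)/2 × 2 = 121.9
  Sum = 322.3 ng/mL·hr
Tail: C_last/k_e = 47.3/0.233 = 203.004
AUC_0→∞ (transdermal patch) = 322.3 + 203.004 = 525.304 ng/mL·hr
F = (AUC_ev/D_ev)/(AUC_iv/D_iv) = (525.304/50)/(1380/50) = 10.50608/27.6 = 0.3807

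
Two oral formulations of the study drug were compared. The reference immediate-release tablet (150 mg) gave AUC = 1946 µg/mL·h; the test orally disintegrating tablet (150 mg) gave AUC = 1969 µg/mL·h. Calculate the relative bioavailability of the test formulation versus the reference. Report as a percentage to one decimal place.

F_rel = (AUC_test/D_test) / (AUC_ref/D_ref)
      = (1969/150) / (1946/150)
      = 13.1267 / 12.9733 = 1.0118 = 101.18%

F_rel = 101.2%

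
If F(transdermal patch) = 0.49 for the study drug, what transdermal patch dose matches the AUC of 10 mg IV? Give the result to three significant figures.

D_transdermal = 20.4 mg

For equal systemic exposure: F × D_ev = D_iv
D_ev = D_iv / F = 10 / 0.49 = 20.4082 mg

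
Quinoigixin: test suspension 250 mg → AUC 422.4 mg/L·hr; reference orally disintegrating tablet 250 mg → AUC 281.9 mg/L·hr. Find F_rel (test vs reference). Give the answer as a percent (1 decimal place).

F_rel = 149.8%

F_rel = (AUC_test/D_test) / (AUC_ref/D_ref)
      = (422.4/250) / (281.9/250)
      = 1.6896 / 1.1276 = 1.4984 = 149.84%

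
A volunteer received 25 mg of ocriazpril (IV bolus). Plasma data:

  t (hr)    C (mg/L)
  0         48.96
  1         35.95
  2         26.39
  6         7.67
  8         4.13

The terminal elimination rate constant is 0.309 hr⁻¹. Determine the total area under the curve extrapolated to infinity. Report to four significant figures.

Trapezoidal AUC_0→8:
  [0→1]: (48.96+35.95)/2 × 1 = 42.455
  [1→2]: (35.95+26.39)/2 × 1 = 31.17
  [2→6]: (26.39+7.67)/2 × 4 = 68.12
  [6→8]: (7.67+4.13)/2 × 2 = 11.8
  Sum = 153.545 mg/L·hr
Extrapolated tail: C_last / k_e = 4.13 / 0.309 = 13.366
AUC_0→∞ = 153.545 + 13.366 = 166.911 mg/L·hr

AUC = 166.9 mg/L·hr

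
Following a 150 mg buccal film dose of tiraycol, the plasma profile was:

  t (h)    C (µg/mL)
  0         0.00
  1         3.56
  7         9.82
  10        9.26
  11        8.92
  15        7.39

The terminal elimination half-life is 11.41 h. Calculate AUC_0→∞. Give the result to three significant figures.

Trapezoidal AUC_0→15:
  [0→1]: (0.00+3.56)/2 × 1 = 1.78
  [1→7]: (3.56+9.82)/2 × 6 = 40.14
  [7→10]: (9.82+9.26)/2 × 3 = 28.62
  [10→11]: (9.26+8.92)/2 × 1 = 9.09
  [11→15]: (8.92+7.39)/2 × 4 = 32.62
  Sum = 112.25 µg/mL·h
k_e = ln2 / t½ = 0.693147 / 11.41 = 0.0607 h^-1
Extrapolated tail: C_last / k_e = 7.39 / 0.0607 = 121.746
AUC_0→∞ = 112.25 + 121.746 = 233.996 µg/mL·h

AUC = 234 µg/mL·h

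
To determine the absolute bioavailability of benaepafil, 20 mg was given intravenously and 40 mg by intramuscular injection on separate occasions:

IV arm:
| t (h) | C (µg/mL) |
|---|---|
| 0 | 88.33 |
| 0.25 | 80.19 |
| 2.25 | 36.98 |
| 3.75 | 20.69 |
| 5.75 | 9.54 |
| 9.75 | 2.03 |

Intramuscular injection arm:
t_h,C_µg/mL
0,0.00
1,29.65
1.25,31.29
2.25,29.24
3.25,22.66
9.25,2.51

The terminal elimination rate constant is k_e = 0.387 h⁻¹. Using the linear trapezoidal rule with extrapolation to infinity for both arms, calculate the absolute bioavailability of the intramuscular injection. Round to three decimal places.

Trapezoidal AUC_0→9.75 (IV):
  [0→0.25]: (88.33+80.19)/2 × 0.25 = 21.065
  [0.25→2.25]: (80.19+36.98)/2 × 2 = 117.17
  [2.25→3.75]: (36.98+20.69)/2 × 1.5 = 43.2525
  [3.75→5.75]: (20.69+9.54)/2 × 2 = 30.23
  [5.75→9.75]: (9.54+2.03)/2 × 4 = 23.14
  Sum = 234.8575 µg/mL·h
IV tail: 2.03/0.387 = 5.245; AUC_iv,0→∞ = 234.8575 + 5.245 = 240.1025 µg/mL·h
Trapezoidal AUC_0→9.25 (intramuscular injection):
  [0→1]: (0.00+29.65)/2 × 1 = 14.825
  [1→1.25]: (29.65+31.29)/2 × 0.25 = 7.6175
  [1.25→2.25]: (31.29+29.24)/2 × 1 = 30.265
  [2.25→3.25]: (29.24+22.66)/2 × 1 = 25.95
  [3.25→9.25]: (22.66+2.51)/2 × 6 = 75.51
  Sum = 154.1675 µg/mL·h
intramuscular injection tail: 2.51/0.387 = 6.486; AUC_ev,0→∞ = 154.1675 + 6.486 = 160.6535 µg/mL·h
F = (AUC_ev/D_ev)/(AUC_iv/D_iv) = (160.6535/40)/(240.1025/20) = 4.0163375/12.005125 = 0.3346

F = 0.335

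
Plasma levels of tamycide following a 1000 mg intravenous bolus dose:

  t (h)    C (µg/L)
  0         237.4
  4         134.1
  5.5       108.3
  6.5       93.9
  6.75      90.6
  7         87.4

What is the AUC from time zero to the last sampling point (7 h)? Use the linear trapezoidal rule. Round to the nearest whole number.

AUC = 1071 µg/L·h

Trapezoidal AUC_0→7:
  [0→4]: (237.4+134.1)/2 × 4 = 743.0
  [4→5.5]: (134.1+108.3)/2 × 1.5 = 181.8
  [5.5→6.5]: (108.3+93.9)/2 × 1 = 101.1
  [6.5→6.75]: (93.9+90.6)/2 × 0.25 = 23.0625
  [6.75→7]: (90.6+87.4)/2 × 0.25 = 22.25
  Sum = 1071.2125 µg/L·h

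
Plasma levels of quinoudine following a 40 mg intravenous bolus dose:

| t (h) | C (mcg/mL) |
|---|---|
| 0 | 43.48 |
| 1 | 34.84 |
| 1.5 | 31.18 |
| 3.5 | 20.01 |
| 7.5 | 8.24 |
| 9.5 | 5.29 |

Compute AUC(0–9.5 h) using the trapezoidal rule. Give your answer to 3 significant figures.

AUC = 177 mcg/mL·h

Trapezoidal AUC_0→9.5:
  [0→1]: (43.48+34.84)/2 × 1 = 39.16
  [1→1.5]: (34.84+31.18)/2 × 0.5 = 16.505
  [1.5→3.5]: (31.18+20.01)/2 × 2 = 51.19
  [3.5→7.5]: (20.01+8.24)/2 × 4 = 56.5
  [7.5→9.5]: (8.24+5.29)/2 × 2 = 13.53
  Sum = 176.885 mcg/mL·h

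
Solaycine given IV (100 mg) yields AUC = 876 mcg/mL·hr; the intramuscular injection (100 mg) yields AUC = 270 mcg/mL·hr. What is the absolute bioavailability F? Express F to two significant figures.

F = (AUC_ev / D_ev) / (AUC_iv / D_iv)
  = (270/100) / (876/100)
  = 2.7 / 8.76 = 0.3082

F = 0.31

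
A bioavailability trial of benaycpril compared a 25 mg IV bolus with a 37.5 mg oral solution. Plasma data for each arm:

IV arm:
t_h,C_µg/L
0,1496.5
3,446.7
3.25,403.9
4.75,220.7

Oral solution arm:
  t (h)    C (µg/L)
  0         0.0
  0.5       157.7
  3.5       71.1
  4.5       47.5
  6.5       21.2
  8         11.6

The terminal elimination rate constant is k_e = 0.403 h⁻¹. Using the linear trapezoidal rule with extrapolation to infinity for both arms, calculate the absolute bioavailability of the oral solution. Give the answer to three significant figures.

F = 0.0931

Trapezoidal AUC_0→4.75 (IV):
  [0→3]: (1496.5+446.7)/2 × 3 = 2914.8
  [3→3.25]: (446.7+403.9)/2 × 0.25 = 106.325
  [3.25→4.75]: (403.9+220.7)/2 × 1.5 = 468.45
  Sum = 3489.575 µg/L·h
IV tail: 220.7/0.403 = 547.643; AUC_iv,0→∞ = 3489.575 + 547.643 = 4037.218 µg/L·h
Trapezoidal AUC_0→8 (oral solution):
  [0→0.5]: (0.0+157.7)/2 × 0.5 = 39.425
  [0.5→3.5]: (157.7+71.1)/2 × 3 = 343.2
  [3.5→4.5]: (71.1+47.5)/2 × 1 = 59.3
  [4.5→6.5]: (47.5+21.2)/2 × 2 = 68.7
  [6.5→8]: (21.2+11.6)/2 × 1.5 = 24.6
  Sum = 535.225 µg/L·h
oral solution tail: 11.6/0.403 = 28.784; AUC_ev,0→∞ = 535.225 + 28.784 = 564.009 µg/L·h
F = (AUC_ev/D_ev)/(AUC_iv/D_iv) = (564.009/37.5)/(4037.218/25) = 15.04024/161.48872 = 0.0931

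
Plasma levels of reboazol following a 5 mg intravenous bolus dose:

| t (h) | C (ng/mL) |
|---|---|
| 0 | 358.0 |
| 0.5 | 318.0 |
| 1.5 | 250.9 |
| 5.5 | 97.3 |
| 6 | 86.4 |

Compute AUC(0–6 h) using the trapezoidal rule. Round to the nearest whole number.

Trapezoidal AUC_0→6:
  [0→0.5]: (358.0+318.0)/2 × 0.5 = 169.0
  [0.5→1.5]: (318.0+250.9)/2 × 1 = 284.45
  [1.5→5.5]: (250.9+97.3)/2 × 4 = 696.4
  [5.5→6]: (97.3+86.4)/2 × 0.5 = 45.925
  Sum = 1195.775 ng/mL·h

AUC = 1196 ng/mL·h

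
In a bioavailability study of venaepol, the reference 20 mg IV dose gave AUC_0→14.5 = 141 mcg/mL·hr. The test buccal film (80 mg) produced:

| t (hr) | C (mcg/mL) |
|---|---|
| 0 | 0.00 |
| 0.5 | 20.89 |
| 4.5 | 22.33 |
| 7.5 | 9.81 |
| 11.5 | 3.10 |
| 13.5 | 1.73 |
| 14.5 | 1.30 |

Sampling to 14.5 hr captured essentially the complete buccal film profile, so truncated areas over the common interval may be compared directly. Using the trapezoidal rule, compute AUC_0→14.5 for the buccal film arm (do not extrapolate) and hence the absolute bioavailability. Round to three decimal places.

F = 0.305

Trapezoidal AUC_0→14.5 (buccal film):
  [0→0.5]: (0.00+20.89)/2 × 0.5 = 5.2225
  [0.5→4.5]: (20.89+22.33)/2 × 4 = 86.44
  [4.5→7.5]: (22.33+9.81)/2 × 3 = 48.21
  [7.5→11.5]: (9.81+3.10)/2 × 4 = 25.82
  [11.5→13.5]: (3.10+1.73)/2 × 2 = 4.83
  [13.5→14.5]: (1.73+1.30)/2 × 1 = 1.515
  Sum = 172.0375 mcg/mL·hr
F = (AUC_ev/D_ev)/(AUC_iv/D_iv) = (172.0375/80)/(141/20) = 2.15047/7.05 = 0.3050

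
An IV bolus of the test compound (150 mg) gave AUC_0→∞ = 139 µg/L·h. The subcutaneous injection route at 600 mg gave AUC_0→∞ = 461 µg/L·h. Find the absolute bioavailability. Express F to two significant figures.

F = (AUC_ev / D_ev) / (AUC_iv / D_iv)
  = (461/600) / (139/150)
  = 0.768333 / 0.926667 = 0.8291

F = 0.83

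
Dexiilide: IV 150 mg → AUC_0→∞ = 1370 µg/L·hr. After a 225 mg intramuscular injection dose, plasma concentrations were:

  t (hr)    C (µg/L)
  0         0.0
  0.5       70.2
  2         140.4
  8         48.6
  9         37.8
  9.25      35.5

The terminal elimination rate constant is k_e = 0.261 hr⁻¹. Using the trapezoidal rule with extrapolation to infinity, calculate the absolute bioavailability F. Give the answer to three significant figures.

F = 0.453

Trapezoidal AUC_0→9.25 (intramuscular injection):
  [0→0.5]: (0.0+70.2)/2 × 0.5 = 17.55
  [0.5→2]: (70.2+140.4)/2 × 1.5 = 157.95
  [2→8]: (140.4+48.6)/2 × 6 = 567.0
  [8→9]: (48.6+37.8)/2 × 1 = 43.2
  [9→9.25]: (37.8+35.5)/2 × 0.25 = 9.1625
  Sum = 794.8625 µg/L·hr
Tail: C_last/k_e = 35.5/0.261 = 136.015
AUC_0→∞ (intramuscular injection) = 794.8625 + 136.015 = 930.8775 µg/L·hr
F = (AUC_ev/D_ev)/(AUC_iv/D_iv) = (930.8775/225)/(1370/150) = 4.13723/9.13333 = 0.4530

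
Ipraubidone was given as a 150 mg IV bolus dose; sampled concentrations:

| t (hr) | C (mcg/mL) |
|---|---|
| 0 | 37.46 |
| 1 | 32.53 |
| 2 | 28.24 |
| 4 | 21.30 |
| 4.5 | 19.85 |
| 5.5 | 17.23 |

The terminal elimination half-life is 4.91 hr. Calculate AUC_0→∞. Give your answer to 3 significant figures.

AUC = 266 mcg/mL·hr

Trapezoidal AUC_0→5.5:
  [0→1]: (37.46+32.53)/2 × 1 = 34.995
  [1→2]: (32.53+28.24)/2 × 1 = 30.385
  [2→4]: (28.24+21.30)/2 × 2 = 49.54
  [4→4.5]: (21.30+19.85)/2 × 0.5 = 10.2875
  [4.5→5.5]: (19.85+17.23)/2 × 1 = 18.54
  Sum = 143.7475 mcg/mL·hr
k_e = ln2 / t½ = 0.693147 / 4.91 = 0.1412 hr^-1
Extrapolated tail: C_last / k_e = 17.23 / 0.1412 = 122.025
AUC_0→∞ = 143.7475 + 122.025 = 265.7725 mcg/mL·hr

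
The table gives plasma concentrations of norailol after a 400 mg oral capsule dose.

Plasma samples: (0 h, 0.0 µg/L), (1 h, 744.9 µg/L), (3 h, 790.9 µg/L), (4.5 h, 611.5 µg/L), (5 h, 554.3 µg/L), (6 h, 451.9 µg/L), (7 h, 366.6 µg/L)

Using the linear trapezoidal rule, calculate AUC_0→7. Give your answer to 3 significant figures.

Trapezoidal AUC_0→7:
  [0→1]: (0.0+744.9)/2 × 1 = 372.45
  [1→3]: (744.9+790.9)/2 × 2 = 1535.8
  [3→4.5]: (790.9+611.5)/2 × 1.5 = 1051.8
  [4.5→5]: (611.5+554.3)/2 × 0.5 = 291.45
  [5→6]: (554.3+451.9)/2 × 1 = 503.1
  [6→7]: (451.9+366.6)/2 × 1 = 409.25
  Sum = 4163.85 µg/L·h

AUC = 4160 µg/L·h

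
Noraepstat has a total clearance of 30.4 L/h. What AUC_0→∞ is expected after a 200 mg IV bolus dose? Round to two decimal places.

AUC_0→∞ = Dose_iv / CL
        = 200 / 30.4 = 6.57895 mg/L·h

AUC = 6.58 mg/L·h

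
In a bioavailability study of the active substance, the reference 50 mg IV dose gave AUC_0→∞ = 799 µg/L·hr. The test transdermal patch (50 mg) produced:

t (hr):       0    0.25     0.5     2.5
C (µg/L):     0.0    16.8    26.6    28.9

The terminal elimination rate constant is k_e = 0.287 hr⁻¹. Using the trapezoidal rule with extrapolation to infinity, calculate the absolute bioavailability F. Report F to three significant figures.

Trapezoidal AUC_0→2.5 (transdermal patch):
  [0→0.25]: (0.0+16.8)/2 × 0.25 = 2.1
  [0.25→0.5]: (16.8+26.6)/2 × 0.25 = 5.425
  [0.5→2.5]: (26.6+28.9)/2 × 2 = 55.5
  Sum = 63.025 µg/L·hr
Tail: C_last/k_e = 28.9/0.287 = 100.697
AUC_0→∞ (transdermal patch) = 63.025 + 100.697 = 163.722 µg/L·hr
F = (AUC_ev/D_ev)/(AUC_iv/D_iv) = (163.722/50)/(799/50) = 3.27444/15.98 = 0.2049

F = 0.205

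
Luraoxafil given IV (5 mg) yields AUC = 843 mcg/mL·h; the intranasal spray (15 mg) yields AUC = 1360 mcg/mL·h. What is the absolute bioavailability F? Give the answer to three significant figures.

F = (AUC_ev / D_ev) / (AUC_iv / D_iv)
  = (1360/15) / (843/5)
  = 90.6667 / 168.6 = 0.5378

F = 0.538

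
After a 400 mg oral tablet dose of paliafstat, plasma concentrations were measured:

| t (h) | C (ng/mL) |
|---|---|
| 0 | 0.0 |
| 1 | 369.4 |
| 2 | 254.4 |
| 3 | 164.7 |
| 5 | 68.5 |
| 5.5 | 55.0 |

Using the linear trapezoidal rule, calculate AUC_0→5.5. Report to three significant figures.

Trapezoidal AUC_0→5.5:
  [0→1]: (0.0+369.4)/2 × 1 = 184.7
  [1→2]: (369.4+254.4)/2 × 1 = 311.9
  [2→3]: (254.4+164.7)/2 × 1 = 209.55
  [3→5]: (164.7+68.5)/2 × 2 = 233.2
  [5→5.5]: (68.5+55.0)/2 × 0.5 = 30.875
  Sum = 970.225 ng/mL·h

AUC = 970 ng/mL·h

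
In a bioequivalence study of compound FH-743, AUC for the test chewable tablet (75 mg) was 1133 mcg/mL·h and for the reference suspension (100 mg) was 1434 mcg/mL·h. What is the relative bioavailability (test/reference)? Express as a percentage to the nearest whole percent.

F_rel = (AUC_test/D_test) / (AUC_ref/D_ref)
      = (1133/75) / (1434/100)
      = 15.1067 / 14.34 = 1.0535 = 105.35%

F_rel = 105%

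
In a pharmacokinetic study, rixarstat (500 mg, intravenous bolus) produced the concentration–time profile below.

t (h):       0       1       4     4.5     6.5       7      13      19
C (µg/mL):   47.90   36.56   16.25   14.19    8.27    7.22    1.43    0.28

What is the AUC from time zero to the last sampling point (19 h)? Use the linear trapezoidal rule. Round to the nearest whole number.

AUC = 186 µg/mL·h

Trapezoidal AUC_0→19:
  [0→1]: (47.90+36.56)/2 × 1 = 42.23
  [1→4]: (36.56+16.25)/2 × 3 = 79.215
  [4→4.5]: (16.25+14.19)/2 × 0.5 = 7.61
  [4.5→6.5]: (14.19+8.27)/2 × 2 = 22.46
  [6.5→7]: (8.27+7.22)/2 × 0.5 = 3.8725
  [7→13]: (7.22+1.43)/2 × 6 = 25.95
  [13→19]: (1.43+0.28)/2 × 6 = 5.13
  Sum = 186.4675 µg/mL·h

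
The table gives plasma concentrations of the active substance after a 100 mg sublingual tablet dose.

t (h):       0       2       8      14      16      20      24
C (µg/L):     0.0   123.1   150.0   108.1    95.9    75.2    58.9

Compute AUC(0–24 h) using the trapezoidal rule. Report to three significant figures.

AUC = 2530 µg/L·h

Trapezoidal AUC_0→24:
  [0→2]: (0.0+123.1)/2 × 2 = 123.1
  [2→8]: (123.1+150.0)/2 × 6 = 819.3
  [8→14]: (150.0+108.1)/2 × 6 = 774.3
  [14→16]: (108.1+95.9)/2 × 2 = 204.0
  [16→20]: (95.9+75.2)/2 × 4 = 342.2
  [20→24]: (75.2+58.9)/2 × 4 = 268.2
  Sum = 2531.1 µg/L·h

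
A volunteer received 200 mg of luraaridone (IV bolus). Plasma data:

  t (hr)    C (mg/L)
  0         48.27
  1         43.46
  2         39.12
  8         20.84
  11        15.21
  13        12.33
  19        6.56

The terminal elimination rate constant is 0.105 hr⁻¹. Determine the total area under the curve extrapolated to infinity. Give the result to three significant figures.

AUC = 468 mg/L·hr

Trapezoidal AUC_0→19:
  [0→1]: (48.27+43.46)/2 × 1 = 45.865
  [1→2]: (43.46+39.12)/2 × 1 = 41.29
  [2→8]: (39.12+20.84)/2 × 6 = 179.88
  [8→11]: (20.84+15.21)/2 × 3 = 54.075
  [11→13]: (15.21+12.33)/2 × 2 = 27.54
  [13→19]: (12.33+6.56)/2 × 6 = 56.67
  Sum = 405.32 mg/L·hr
Extrapolated tail: C_last / k_e = 6.56 / 0.105 = 62.476
AUC_0→∞ = 405.32 + 62.476 = 467.796 mg/L·hr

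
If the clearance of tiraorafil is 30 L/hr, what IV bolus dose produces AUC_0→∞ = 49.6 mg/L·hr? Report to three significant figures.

Dose_iv = CL × AUC_0→∞
     = 30 × 49.6 = 1488 mg

Dose = 1490 mg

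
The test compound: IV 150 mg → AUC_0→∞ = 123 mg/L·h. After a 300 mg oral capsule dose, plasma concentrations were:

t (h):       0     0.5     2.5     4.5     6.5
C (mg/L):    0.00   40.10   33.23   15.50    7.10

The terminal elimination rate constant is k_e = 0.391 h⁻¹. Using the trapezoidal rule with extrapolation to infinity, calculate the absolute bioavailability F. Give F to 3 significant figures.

Trapezoidal AUC_0→6.5 (oral capsule):
  [0→0.5]: (0.00+40.10)/2 × 0.5 = 10.025
  [0.5→2.5]: (40.10+33.23)/2 × 2 = 73.33
  [2.5→4.5]: (33.23+15.50)/2 × 2 = 48.73
  [4.5→6.5]: (15.50+7.10)/2 × 2 = 22.6
  Sum = 154.685 mg/L·h
Tail: C_last/k_e = 7.10/0.391 = 18.159
AUC_0→∞ (oral capsule) = 154.685 + 18.159 = 172.844 mg/L·h
F = (AUC_ev/D_ev)/(AUC_iv/D_iv) = (172.844/300)/(123/150) = 0.576147/0.82 = 0.7026

F = 0.703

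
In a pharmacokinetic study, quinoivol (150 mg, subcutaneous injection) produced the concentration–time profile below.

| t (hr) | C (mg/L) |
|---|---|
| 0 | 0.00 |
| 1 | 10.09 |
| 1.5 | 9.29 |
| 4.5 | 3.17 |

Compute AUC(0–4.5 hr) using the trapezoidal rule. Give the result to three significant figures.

Trapezoidal AUC_0→4.5:
  [0→1]: (0.00+10.09)/2 × 1 = 5.045
  [1→1.5]: (10.09+9.29)/2 × 0.5 = 4.845
  [1.5→4.5]: (9.29+3.17)/2 × 3 = 18.69
  Sum = 28.58 mg/L·hr

AUC = 28.6 mg/L·hr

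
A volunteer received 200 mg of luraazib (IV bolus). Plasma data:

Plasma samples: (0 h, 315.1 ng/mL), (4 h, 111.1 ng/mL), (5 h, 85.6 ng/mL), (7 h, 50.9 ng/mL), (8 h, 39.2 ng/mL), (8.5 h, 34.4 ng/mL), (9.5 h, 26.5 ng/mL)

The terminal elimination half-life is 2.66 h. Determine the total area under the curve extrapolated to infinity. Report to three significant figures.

Trapezoidal AUC_0→9.5:
  [0→4]: (315.1+111.1)/2 × 4 = 852.4
  [4→5]: (111.1+85.6)/2 × 1 = 98.35
  [5→7]: (85.6+50.9)/2 × 2 = 136.5
  [7→8]: (50.9+39.2)/2 × 1 = 45.05
  [8→8.5]: (39.2+34.4)/2 × 0.5 = 18.4
  [8.5→9.5]: (34.4+26.5)/2 × 1 = 30.45
  Sum = 1181.15 ng/mL·h
k_e = ln2 / t½ = 0.693147 / 2.66 = 0.2606 h^-1
Extrapolated tail: C_last / k_e = 26.5 / 0.2606 = 101.688
AUC_0→∞ = 1181.15 + 101.688 = 1282.838 ng/mL·h

AUC = 1280 ng/mL·h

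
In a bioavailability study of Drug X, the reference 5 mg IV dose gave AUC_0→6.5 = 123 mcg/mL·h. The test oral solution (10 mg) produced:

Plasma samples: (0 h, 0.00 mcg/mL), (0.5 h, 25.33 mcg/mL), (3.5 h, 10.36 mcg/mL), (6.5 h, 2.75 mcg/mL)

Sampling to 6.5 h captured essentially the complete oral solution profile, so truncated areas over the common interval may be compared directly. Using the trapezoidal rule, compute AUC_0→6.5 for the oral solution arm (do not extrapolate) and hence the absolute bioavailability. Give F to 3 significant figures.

Trapezoidal AUC_0→6.5 (oral solution):
  [0→0.5]: (0.00+25.33)/2 × 0.5 = 6.3325
  [0.5→3.5]: (25.33+10.36)/2 × 3 = 53.535
  [3.5→6.5]: (10.36+2.75)/2 × 3 = 19.665
  Sum = 79.5325 mcg/mL·h
F = (AUC_ev/D_ev)/(AUC_iv/D_iv) = (79.5325/10)/(123/5) = 7.95325/24.6 = 0.3233

F = 0.323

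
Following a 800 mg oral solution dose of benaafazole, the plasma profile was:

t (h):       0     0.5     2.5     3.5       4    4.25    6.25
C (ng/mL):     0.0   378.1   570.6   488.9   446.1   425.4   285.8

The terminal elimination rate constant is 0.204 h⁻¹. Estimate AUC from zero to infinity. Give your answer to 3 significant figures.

Trapezoidal AUC_0→6.25:
  [0→0.5]: (0.0+378.1)/2 × 0.5 = 94.525
  [0.5→2.5]: (378.1+570.6)/2 × 2 = 948.7
  [2.5→3.5]: (570.6+488.9)/2 × 1 = 529.75
  [3.5→4]: (488.9+446.1)/2 × 0.5 = 233.75
  [4→4.25]: (446.1+425.4)/2 × 0.25 = 108.9375
  [4.25→6.25]: (425.4+285.8)/2 × 2 = 711.2
  Sum = 2626.8625 ng/mL·h
Extrapolated tail: C_last / k_e = 285.8 / 0.204 = 1400.980
AUC_0→∞ = 2626.8625 + 1400.980 = 4027.8425 ng/mL·h

AUC = 4030 ng/mL·h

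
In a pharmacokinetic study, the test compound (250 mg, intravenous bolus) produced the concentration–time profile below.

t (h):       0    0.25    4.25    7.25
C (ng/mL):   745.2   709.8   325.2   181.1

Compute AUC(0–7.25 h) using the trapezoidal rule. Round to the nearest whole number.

AUC = 3011 ng/mL·h

Trapezoidal AUC_0→7.25:
  [0→0.25]: (745.2+709.8)/2 × 0.25 = 181.875
  [0.25→4.25]: (709.8+325.2)/2 × 4 = 2070.0
  [4.25→7.25]: (325.2+181.1)/2 × 3 = 759.45
  Sum = 3011.325 ng/mL·h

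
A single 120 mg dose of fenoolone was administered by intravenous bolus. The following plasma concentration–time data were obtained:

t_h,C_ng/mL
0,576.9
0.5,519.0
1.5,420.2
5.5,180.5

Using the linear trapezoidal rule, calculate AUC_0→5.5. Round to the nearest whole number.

AUC = 1945 ng/mL·h

Trapezoidal AUC_0→5.5:
  [0→0.5]: (576.9+519.0)/2 × 0.5 = 273.975
  [0.5→1.5]: (519.0+420.2)/2 × 1 = 469.6
  [1.5→5.5]: (420.2+180.5)/2 × 4 = 1201.4
  Sum = 1944.975 ng/mL·h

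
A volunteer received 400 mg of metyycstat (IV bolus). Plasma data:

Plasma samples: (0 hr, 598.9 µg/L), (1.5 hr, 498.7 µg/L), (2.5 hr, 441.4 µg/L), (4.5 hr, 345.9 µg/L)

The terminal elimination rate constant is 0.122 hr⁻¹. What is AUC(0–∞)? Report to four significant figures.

AUC = 4916 µg/L·hr

Trapezoidal AUC_0→4.5:
  [0→1.5]: (598.9+498.7)/2 × 1.5 = 823.2
  [1.5→2.5]: (498.7+441.4)/2 × 1 = 470.05
  [2.5→4.5]: (441.4+345.9)/2 × 2 = 787.3
  Sum = 2080.55 µg/L·hr
Extrapolated tail: C_last / k_e = 345.9 / 0.122 = 2835.246
AUC_0→∞ = 2080.55 + 2835.246 = 4915.796 µg/L·hr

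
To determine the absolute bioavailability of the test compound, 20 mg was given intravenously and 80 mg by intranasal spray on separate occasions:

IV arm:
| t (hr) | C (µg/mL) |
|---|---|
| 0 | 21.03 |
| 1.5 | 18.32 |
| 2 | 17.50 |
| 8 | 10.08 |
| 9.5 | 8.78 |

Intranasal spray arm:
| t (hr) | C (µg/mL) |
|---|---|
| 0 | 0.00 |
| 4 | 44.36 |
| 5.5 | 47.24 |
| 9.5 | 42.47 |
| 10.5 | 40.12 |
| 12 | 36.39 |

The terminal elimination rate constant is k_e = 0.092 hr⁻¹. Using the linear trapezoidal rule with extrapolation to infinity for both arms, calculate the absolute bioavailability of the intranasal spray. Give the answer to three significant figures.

F = 0.900

Trapezoidal AUC_0→9.5 (IV):
  [0→1.5]: (21.03+18.32)/2 × 1.5 = 29.5125
  [1.5→2]: (18.32+17.50)/2 × 0.5 = 8.955
  [2→8]: (17.50+10.08)/2 × 6 = 82.74
  [8→9.5]: (10.08+8.78)/2 × 1.5 = 14.145
  Sum = 135.3525 µg/mL·hr
IV tail: 8.78/0.092 = 95.435; AUC_iv,0→∞ = 135.3525 + 95.435 = 230.7875 µg/mL·hr
Trapezoidal AUC_0→12 (intranasal spray):
  [0→4]: (0.00+44.36)/2 × 4 = 88.72
  [4→5.5]: (44.36+47.24)/2 × 1.5 = 68.7
  [5.5→9.5]: (47.24+42.47)/2 × 4 = 179.42
  [9.5→10.5]: (42.47+40.12)/2 × 1 = 41.295
  [10.5→12]: (40.12+36.39)/2 × 1.5 = 57.3825
  Sum = 435.5175 µg/mL·hr
intranasal spray tail: 36.39/0.092 = 395.543; AUC_ev,0→∞ = 435.5175 + 395.543 = 831.0605 µg/mL·hr
F = (AUC_ev/D_ev)/(AUC_iv/D_iv) = (831.0605/80)/(230.7875/20) = 10.3883/11.539375 = 0.9002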